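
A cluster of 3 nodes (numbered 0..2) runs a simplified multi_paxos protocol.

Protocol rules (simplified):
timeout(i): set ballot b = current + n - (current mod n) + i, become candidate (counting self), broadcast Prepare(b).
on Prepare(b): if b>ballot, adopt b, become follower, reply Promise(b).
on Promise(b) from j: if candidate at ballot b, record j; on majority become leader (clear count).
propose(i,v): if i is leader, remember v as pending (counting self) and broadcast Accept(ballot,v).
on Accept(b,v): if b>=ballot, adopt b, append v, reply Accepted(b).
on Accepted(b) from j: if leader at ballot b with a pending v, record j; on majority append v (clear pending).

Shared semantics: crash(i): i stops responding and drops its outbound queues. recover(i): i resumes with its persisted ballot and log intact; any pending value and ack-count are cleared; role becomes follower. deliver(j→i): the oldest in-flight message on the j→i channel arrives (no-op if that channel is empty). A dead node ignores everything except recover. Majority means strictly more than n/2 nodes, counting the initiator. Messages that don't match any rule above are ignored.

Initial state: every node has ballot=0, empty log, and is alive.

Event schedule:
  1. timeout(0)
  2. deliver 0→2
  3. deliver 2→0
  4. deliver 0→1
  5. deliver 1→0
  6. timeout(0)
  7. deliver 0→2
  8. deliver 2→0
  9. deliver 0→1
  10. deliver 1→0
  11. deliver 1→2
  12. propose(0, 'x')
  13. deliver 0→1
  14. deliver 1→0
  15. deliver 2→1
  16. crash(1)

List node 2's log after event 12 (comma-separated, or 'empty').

e1 timeout(0): 0[cand,b=3,-]
e2 deliver 0→2: 2[foll,b=3,-]
e3 deliver 2→0: 0[lead,b=3,-]
e4 deliver 0→1: 1[foll,b=3,-]
e5 deliver 1→0: ·
e6 timeout(0): 0[cand,b=6,-]
e7 deliver 0→2: 2[foll,b=6,-]
e8 deliver 2→0: 0[lead,b=6,-]
e9 deliver 0→1: 1[foll,b=6,-]
e10 deliver 1→0: ·
e11 deliver 1→2: ·
e12 propose(0,'x'): ·

empty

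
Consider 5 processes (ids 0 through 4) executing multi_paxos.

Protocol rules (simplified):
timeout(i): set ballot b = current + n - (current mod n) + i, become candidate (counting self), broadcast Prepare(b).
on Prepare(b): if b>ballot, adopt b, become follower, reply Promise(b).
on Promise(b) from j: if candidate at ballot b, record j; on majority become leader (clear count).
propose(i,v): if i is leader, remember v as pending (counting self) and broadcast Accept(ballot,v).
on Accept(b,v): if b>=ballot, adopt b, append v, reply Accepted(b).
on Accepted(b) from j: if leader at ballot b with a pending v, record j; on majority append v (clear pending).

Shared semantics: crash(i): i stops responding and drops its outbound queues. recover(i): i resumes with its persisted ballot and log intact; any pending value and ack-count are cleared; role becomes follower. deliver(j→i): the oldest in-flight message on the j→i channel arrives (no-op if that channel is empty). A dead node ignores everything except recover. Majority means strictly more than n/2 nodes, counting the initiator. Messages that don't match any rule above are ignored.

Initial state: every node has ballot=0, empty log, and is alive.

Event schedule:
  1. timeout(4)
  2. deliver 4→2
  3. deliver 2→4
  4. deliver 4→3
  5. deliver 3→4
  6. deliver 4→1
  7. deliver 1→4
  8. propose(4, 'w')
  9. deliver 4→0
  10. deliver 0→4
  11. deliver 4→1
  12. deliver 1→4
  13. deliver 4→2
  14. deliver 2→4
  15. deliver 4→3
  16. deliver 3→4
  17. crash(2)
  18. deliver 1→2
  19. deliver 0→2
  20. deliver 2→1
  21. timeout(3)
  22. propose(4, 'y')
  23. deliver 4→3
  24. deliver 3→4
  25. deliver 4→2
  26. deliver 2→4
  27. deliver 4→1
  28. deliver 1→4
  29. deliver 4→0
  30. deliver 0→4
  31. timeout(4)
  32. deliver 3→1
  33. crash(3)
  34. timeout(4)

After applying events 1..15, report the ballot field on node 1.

after 1 — timeout(4): n4:cand/b9/[-]
after 2 — deliver 4→2: n2:foll/b9/[-]
after 3 — deliver 2→4: ·
after 4 — deliver 4→3: n3:foll/b9/[-]
after 5 — deliver 3→4: n4:lead/b9/[-]
after 6 — deliver 4→1: n1:foll/b9/[-]
after 7 — deliver 1→4: ·
after 8 — propose(4,'w'): ·
after 9 — deliver 4→0: n0:foll/b9/[-]
after 10 — deliver 0→4: ·
after 11 — deliver 4→1: n1:foll/b9/[w]
after 12 — deliver 1→4: ·
after 13 — deliver 4→2: n2:foll/b9/[w]
after 14 — deliver 2→4: n4:lead/b9/[w]
after 15 — deliver 4→3: n3:foll/b9/[w]

9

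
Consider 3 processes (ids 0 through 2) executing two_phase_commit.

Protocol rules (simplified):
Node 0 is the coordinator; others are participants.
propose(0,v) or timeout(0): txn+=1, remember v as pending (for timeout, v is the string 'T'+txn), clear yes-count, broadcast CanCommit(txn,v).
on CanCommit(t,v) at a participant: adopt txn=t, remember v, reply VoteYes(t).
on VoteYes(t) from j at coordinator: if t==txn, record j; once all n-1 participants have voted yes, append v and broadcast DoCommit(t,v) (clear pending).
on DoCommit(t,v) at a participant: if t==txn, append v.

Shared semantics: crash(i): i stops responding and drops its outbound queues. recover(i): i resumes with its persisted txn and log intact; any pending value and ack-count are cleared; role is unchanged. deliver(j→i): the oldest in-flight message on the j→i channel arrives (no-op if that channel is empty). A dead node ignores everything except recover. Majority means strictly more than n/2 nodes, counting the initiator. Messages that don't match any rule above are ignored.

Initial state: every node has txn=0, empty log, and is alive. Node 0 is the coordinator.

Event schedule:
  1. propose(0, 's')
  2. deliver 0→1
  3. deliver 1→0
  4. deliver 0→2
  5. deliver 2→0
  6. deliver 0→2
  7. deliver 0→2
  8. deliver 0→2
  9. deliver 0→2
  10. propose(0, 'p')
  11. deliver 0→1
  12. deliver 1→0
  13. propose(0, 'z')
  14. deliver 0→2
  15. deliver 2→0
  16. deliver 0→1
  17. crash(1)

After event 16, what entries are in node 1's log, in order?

s

e1 propose(0,'s'): 0[coor,t=1,-]
e2 deliver 0→1: 1[part,t=1,-]
e3 deliver 1→0: ·
e4 deliver 0→2: 2[part,t=1,-]
e5 deliver 2→0: 0[coor,t=1,s]
e6 deliver 0→2: 2[part,t=1,s]
e7 deliver 0→2: ·
e8 deliver 0→2: ·
e9 deliver 0→2: ·
e10 propose(0,'p'): 0[coor,t=2,s]
e11 deliver 0→1: 1[part,t=1,s]
e12 deliver 1→0: ·
e13 propose(0,'z'): 0[coor,t=3,s]
e14 deliver 0→2: 2[part,t=2,s]
e15 deliver 2→0: ·
e16 deliver 0→1: 1[part,t=2,s]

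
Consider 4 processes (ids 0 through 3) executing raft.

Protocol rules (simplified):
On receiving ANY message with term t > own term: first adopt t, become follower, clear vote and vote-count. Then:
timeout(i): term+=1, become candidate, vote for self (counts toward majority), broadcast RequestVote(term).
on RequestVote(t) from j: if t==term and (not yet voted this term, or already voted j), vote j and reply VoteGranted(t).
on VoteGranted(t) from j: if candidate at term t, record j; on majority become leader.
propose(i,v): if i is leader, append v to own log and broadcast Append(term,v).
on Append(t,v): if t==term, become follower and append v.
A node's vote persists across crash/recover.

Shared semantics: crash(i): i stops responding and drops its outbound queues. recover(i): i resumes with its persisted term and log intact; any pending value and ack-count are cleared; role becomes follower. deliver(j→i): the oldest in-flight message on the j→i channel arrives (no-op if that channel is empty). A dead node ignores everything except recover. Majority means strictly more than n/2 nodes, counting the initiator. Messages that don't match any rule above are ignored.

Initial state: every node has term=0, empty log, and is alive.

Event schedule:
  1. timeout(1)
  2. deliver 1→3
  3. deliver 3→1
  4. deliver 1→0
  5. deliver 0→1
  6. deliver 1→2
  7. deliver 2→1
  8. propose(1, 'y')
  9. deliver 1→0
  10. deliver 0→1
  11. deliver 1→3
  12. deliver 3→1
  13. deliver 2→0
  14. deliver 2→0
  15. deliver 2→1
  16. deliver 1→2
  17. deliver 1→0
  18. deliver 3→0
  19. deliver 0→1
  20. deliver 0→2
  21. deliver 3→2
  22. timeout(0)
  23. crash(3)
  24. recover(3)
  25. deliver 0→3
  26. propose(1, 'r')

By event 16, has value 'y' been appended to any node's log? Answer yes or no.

step 1 timeout(1): 1={cand,t=1,log=-}
step 2 deliver 1→3: 3={foll,t=1,log=-}
step 3 deliver 3→1: —
step 4 deliver 1→0: 0={foll,t=1,log=-}
step 5 deliver 0→1: 1={lead,t=1,log=-}
step 6 deliver 1→2: 2={foll,t=1,log=-}
step 7 deliver 2→1: —
step 8 propose(1,'y'): 1={lead,t=1,log=y}
step 9 deliver 1→0: 0={foll,t=1,log=y}
step 10 deliver 0→1: —
step 11 deliver 1→3: 3={foll,t=1,log=y}
step 12 deliver 3→1: —
step 13 deliver 2→0: —
step 14 deliver 2→0: —
step 15 deliver 2→1: —
step 16 deliver 1→2: 2={foll,t=1,log=y}

yes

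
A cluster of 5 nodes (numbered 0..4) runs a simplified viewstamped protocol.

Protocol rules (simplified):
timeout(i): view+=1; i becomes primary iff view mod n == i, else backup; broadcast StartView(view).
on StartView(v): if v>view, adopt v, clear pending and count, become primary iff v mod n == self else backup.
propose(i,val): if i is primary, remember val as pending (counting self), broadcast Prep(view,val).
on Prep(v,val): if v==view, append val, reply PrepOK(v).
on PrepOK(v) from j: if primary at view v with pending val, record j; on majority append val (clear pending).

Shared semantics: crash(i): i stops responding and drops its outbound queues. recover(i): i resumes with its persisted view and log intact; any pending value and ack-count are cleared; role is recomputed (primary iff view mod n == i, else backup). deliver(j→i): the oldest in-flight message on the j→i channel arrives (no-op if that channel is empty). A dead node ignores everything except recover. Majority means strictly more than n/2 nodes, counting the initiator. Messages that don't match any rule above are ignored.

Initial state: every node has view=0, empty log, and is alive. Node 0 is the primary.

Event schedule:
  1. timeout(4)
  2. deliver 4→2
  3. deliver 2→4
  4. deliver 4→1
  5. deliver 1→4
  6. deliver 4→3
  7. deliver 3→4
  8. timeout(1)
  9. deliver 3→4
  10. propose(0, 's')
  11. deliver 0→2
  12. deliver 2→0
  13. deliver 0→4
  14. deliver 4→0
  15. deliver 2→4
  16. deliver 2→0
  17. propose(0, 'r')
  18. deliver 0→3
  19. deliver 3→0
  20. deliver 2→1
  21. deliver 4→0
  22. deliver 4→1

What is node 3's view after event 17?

1

e1 timeout(4): 4[back,v=1,-]
e2 deliver 4→2: 2[back,v=1,-]
e3 deliver 2→4: ·
e4 deliver 4→1: 1[prim,v=1,-]
e5 deliver 1→4: ·
e6 deliver 4→3: 3[back,v=1,-]
e7 deliver 3→4: ·
e8 timeout(1): 1[back,v=2,-]
e9 deliver 3→4: ·
e10 propose(0,'s'): ·
e11 deliver 0→2: ·
e12 deliver 2→0: ·
e13 deliver 0→4: ·
e14 deliver 4→0: 0[back,v=1,-]
e15 deliver 2→4: ·
e16 deliver 2→0: ·
e17 propose(0,'r'): ·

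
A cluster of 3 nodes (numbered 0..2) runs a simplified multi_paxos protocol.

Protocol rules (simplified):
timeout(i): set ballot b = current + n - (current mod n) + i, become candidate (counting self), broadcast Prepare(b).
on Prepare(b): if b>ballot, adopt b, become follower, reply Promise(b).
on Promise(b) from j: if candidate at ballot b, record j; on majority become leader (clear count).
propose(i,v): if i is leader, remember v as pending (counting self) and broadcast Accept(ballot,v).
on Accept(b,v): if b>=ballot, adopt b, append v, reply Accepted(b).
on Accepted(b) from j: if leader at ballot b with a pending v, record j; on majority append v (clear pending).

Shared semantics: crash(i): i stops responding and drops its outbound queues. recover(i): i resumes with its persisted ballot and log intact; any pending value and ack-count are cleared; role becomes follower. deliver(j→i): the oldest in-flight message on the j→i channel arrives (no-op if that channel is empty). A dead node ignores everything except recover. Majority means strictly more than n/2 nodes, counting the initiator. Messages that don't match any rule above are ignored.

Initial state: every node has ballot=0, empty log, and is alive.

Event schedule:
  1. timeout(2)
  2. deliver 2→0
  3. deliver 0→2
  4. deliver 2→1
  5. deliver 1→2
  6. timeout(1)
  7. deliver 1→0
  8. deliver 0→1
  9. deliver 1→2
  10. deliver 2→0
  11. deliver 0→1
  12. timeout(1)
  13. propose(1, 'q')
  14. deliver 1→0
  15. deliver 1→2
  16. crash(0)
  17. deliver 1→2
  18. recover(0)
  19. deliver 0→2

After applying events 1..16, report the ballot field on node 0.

10

step 1 timeout(2): 2={cand,b=5,log=-}
step 2 deliver 2→0: 0={foll,b=5,log=-}
step 3 deliver 0→2: 2={lead,b=5,log=-}
step 4 deliver 2→1: 1={foll,b=5,log=-}
step 5 deliver 1→2: —
step 6 timeout(1): 1={cand,b=7,log=-}
step 7 deliver 1→0: 0={foll,b=7,log=-}
step 8 deliver 0→1: 1={lead,b=7,log=-}
step 9 deliver 1→2: 2={foll,b=7,log=-}
step 10 deliver 2→0: —
step 11 deliver 0→1: —
step 12 timeout(1): 1={cand,b=10,log=-}
step 13 propose(1,'q'): —
step 14 deliver 1→0: 0={foll,b=10,log=-}
step 15 deliver 1→2: 2={foll,b=10,log=-}
step 16 crash(0): 0={✗foll,b=10,log=-}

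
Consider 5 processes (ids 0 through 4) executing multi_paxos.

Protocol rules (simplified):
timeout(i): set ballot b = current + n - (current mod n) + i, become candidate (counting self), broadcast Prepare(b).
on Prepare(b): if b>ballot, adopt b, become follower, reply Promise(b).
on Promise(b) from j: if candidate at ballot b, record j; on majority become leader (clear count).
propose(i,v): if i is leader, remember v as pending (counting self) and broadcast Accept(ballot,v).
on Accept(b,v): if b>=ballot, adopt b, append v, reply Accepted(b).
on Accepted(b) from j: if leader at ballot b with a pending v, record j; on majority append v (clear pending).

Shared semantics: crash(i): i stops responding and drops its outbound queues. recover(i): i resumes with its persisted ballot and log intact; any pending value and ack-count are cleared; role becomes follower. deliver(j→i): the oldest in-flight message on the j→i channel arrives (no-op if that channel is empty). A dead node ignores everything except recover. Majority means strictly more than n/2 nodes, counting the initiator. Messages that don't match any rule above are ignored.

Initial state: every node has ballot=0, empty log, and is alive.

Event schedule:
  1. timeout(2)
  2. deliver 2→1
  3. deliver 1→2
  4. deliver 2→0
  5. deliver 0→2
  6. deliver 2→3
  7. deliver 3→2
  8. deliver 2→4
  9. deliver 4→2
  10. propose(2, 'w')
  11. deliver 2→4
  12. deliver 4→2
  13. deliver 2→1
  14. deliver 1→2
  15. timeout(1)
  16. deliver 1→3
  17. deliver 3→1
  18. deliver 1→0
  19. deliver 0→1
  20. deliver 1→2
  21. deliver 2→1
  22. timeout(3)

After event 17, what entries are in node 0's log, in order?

empty

step 1 timeout(2): 2={cand,b=7,log=-}
step 2 deliver 2→1: 1={foll,b=7,log=-}
step 3 deliver 1→2: —
step 4 deliver 2→0: 0={foll,b=7,log=-}
step 5 deliver 0→2: 2={lead,b=7,log=-}
step 6 deliver 2→3: 3={foll,b=7,log=-}
step 7 deliver 3→2: —
step 8 deliver 2→4: 4={foll,b=7,log=-}
step 9 deliver 4→2: —
step 10 propose(2,'w'): —
step 11 deliver 2→4: 4={foll,b=7,log=w}
step 12 deliver 4→2: —
step 13 deliver 2→1: 1={foll,b=7,log=w}
step 14 deliver 1→2: 2={lead,b=7,log=w}
step 15 timeout(1): 1={cand,b=11,log=w}
step 16 deliver 1→3: 3={foll,b=11,log=-}
step 17 deliver 3→1: —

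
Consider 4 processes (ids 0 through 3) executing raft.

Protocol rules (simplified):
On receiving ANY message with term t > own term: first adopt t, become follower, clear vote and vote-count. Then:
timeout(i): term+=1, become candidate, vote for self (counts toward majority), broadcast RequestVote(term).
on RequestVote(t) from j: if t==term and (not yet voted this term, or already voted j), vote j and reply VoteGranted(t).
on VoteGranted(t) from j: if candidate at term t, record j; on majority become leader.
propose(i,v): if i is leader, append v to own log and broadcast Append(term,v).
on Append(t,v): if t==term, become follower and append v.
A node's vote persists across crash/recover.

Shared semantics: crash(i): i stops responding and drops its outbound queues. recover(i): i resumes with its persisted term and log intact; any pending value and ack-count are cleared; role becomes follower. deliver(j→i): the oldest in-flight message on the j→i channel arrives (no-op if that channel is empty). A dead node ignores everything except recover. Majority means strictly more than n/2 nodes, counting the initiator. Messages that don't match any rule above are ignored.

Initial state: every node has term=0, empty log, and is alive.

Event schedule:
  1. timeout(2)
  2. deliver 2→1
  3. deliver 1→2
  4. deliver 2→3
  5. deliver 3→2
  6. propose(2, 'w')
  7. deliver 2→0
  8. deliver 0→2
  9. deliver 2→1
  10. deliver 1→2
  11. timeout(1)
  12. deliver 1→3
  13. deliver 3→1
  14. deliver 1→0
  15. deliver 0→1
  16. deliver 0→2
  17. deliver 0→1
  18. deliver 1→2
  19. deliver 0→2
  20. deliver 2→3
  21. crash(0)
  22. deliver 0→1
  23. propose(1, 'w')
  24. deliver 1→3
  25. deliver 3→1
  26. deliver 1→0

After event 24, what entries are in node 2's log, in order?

e1 timeout(2): 2[cand,t=1,-]
e2 deliver 2→1: 1[foll,t=1,-]
e3 deliver 1→2: ·
e4 deliver 2→3: 3[foll,t=1,-]
e5 deliver 3→2: 2[lead,t=1,-]
e6 propose(2,'w'): 2[lead,t=1,w]
e7 deliver 2→0: 0[foll,t=1,-]
e8 deliver 0→2: ·
e9 deliver 2→1: 1[foll,t=1,w]
e10 deliver 1→2: ·
e11 timeout(1): 1[cand,t=2,w]
e12 deliver 1→3: 3[foll,t=2,-]
e13 deliver 3→1: ·
e14 deliver 1→0: 0[foll,t=2,-]
e15 deliver 0→1: 1[lead,t=2,w]
e16 deliver 0→2: ·
e17 deliver 0→1: ·
e18 deliver 1→2: 2[foll,t=2,w]
e19 deliver 0→2: ·
e20 deliver 2→3: ·
e21 crash(0): 0[✗foll,t=2,-]
e22 deliver 0→1: ·
e23 propose(1,'w'): 1[lead,t=2,w,w]
e24 deliver 1→3: 3[foll,t=2,w]

w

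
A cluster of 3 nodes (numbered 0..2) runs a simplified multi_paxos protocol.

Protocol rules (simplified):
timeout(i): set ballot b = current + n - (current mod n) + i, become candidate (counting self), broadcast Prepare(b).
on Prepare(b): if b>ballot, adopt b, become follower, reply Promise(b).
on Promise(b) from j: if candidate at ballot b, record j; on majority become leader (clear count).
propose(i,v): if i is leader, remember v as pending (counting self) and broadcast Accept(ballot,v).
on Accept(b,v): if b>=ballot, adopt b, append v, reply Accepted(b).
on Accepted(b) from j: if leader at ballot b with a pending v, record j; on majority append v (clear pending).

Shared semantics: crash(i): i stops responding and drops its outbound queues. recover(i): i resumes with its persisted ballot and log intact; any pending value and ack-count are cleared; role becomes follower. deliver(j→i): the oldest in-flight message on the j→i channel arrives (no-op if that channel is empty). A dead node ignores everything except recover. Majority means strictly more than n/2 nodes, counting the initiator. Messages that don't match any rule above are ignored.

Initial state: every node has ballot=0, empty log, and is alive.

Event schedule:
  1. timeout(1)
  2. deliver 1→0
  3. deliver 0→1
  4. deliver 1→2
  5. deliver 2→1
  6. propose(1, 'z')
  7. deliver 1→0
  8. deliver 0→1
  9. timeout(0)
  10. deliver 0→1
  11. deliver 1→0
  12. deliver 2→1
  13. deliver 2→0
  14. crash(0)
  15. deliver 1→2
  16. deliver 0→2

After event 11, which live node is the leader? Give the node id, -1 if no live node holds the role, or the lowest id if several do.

0

1. timeout(1):  <1:cand b4 ->
2. deliver 1→0:  <0:foll b4 ->
3. deliver 0→1:  <1:lead b4 ->
4. deliver 1→2:  <2:foll b4 ->
5. deliver 2→1:  nop
6. propose(1,'z'):  nop
7. deliver 1→0:  <0:foll b4 z>
8. deliver 0→1:  <1:lead b4 z>
9. timeout(0):  <0:cand b6 z>
10. deliver 0→1:  <1:foll b6 z>
11. deliver 1→0:  <0:lead b6 z>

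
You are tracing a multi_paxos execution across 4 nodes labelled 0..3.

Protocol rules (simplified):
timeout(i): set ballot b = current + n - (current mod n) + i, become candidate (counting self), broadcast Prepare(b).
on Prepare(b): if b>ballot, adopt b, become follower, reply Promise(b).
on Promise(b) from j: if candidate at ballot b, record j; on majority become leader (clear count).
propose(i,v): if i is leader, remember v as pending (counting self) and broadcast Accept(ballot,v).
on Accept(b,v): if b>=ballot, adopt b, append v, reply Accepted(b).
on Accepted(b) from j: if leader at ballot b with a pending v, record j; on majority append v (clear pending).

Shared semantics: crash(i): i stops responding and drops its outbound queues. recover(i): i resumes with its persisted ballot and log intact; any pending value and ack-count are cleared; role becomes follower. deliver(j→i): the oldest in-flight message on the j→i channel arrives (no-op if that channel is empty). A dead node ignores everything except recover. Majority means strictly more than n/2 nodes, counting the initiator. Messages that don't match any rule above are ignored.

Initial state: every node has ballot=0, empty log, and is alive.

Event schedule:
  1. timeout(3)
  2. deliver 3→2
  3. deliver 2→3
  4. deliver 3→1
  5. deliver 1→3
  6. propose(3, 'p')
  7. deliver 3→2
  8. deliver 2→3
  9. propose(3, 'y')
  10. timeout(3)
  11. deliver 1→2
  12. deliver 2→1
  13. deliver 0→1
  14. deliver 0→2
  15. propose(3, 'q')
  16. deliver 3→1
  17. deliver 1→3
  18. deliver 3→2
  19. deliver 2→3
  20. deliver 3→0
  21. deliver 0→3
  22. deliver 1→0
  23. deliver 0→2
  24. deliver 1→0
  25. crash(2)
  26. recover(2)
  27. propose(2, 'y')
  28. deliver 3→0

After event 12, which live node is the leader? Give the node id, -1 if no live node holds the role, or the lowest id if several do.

-1

[1] timeout(3) → N3(cand b7 [-])
[2] deliver 3→2 → N2(foll b7 [-])
[3] deliver 2→3 → ∅
[4] deliver 3→1 → N1(foll b7 [-])
[5] deliver 1→3 → N3(lead b7 [-])
[6] propose(3,'p') → ∅
[7] deliver 3→2 → N2(foll b7 [p])
[8] deliver 2→3 → ∅
[9] propose(3,'y') → ∅
[10] timeout(3) → N3(cand b11 [-])
[11] deliver 1→2 → ∅
[12] deliver 2→1 → ∅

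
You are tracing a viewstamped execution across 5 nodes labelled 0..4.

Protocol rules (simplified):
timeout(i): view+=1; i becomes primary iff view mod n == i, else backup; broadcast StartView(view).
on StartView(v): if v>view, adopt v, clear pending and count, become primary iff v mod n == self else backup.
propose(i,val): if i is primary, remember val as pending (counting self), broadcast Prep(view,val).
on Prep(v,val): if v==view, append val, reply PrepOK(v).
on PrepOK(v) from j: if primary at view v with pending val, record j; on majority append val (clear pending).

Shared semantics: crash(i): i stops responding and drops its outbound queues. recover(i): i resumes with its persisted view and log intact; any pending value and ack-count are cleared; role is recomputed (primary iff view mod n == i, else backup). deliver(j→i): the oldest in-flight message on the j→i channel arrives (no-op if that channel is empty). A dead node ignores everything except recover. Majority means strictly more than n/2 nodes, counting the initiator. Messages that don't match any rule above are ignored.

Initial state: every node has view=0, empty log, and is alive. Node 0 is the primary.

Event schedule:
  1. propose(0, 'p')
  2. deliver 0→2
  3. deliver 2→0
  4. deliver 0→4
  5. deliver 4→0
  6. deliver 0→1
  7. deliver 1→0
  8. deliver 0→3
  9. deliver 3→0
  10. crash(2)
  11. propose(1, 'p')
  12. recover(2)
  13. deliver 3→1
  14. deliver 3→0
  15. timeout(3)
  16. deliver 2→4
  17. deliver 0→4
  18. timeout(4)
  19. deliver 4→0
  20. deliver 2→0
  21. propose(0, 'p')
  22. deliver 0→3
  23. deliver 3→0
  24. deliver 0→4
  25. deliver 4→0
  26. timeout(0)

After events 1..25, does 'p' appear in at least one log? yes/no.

[1] propose(0,'p') → ∅
[2] deliver 0→2 → N2(back v0 [p])
[3] deliver 2→0 → ∅
[4] deliver 0→4 → N4(back v0 [p])
[5] deliver 4→0 → N0(prim v0 [p])
[6] deliver 0→1 → N1(back v0 [p])
[7] deliver 1→0 → ∅
[8] deliver 0→3 → N3(back v0 [p])
[9] deliver 3→0 → ∅
[10] crash(2) → N2(✗back v0 [p])
[11] propose(1,'p') → ∅
[12] recover(2) → N2(back v0 [p])
[13] deliver 3→1 → ∅
[14] deliver 3→0 → ∅
[15] timeout(3) → N3(back v1 [p])
[16] deliver 2→4 → ∅
[17] deliver 0→4 → ∅
[18] timeout(4) → N4(back v1 [p])
[19] deliver 4→0 → N0(back v1 [p])
[20] deliver 2→0 → ∅
[21] propose(0,'p') → ∅
[22] deliver 0→3 → ∅
[23] deliver 3→0 → ∅
[24] deliver 0→4 → ∅
[25] deliver 4→0 → ∅

yes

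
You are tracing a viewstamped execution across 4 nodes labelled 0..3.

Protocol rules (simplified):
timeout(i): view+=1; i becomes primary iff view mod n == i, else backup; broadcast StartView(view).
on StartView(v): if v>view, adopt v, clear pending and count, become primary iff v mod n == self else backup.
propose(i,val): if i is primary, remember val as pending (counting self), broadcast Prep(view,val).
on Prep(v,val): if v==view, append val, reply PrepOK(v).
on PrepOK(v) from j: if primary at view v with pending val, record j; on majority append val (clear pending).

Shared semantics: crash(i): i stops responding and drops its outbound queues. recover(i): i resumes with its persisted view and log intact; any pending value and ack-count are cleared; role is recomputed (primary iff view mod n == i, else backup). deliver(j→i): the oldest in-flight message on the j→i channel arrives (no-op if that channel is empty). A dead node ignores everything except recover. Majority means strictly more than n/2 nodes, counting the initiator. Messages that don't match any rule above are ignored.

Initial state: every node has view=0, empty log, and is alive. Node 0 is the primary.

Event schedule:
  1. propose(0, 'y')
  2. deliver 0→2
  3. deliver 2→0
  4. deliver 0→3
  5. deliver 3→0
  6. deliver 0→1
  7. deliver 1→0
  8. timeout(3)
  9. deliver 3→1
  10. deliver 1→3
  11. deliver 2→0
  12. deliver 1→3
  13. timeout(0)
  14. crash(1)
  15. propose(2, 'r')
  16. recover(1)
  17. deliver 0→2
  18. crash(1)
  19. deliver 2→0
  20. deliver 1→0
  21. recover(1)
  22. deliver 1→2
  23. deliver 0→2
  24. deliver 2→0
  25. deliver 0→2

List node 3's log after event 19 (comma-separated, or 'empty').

1. propose(0,'y'):  nop
2. deliver 0→2:  <2:back v0 y>
3. deliver 2→0:  nop
4. deliver 0→3:  <3:back v0 y>
5. deliver 3→0:  <0:prim v0 y>
6. deliver 0→1:  <1:back v0 y>
7. deliver 1→0:  nop
8. timeout(3):  <3:back v1 y>
9. deliver 3→1:  <1:prim v1 y>
10. deliver 1→3:  nop
11. deliver 2→0:  nop
12. deliver 1→3:  nop
13. timeout(0):  <0:back v1 y>
14. crash(1):  <1:✗prim v1 y>
15. propose(2,'r'):  nop
16. recover(1):  <1:prim v1 y>
17. deliver 0→2:  <2:back v1 y>
18. crash(1):  <1:✗prim v1 y>
19. deliver 2→0:  nop

y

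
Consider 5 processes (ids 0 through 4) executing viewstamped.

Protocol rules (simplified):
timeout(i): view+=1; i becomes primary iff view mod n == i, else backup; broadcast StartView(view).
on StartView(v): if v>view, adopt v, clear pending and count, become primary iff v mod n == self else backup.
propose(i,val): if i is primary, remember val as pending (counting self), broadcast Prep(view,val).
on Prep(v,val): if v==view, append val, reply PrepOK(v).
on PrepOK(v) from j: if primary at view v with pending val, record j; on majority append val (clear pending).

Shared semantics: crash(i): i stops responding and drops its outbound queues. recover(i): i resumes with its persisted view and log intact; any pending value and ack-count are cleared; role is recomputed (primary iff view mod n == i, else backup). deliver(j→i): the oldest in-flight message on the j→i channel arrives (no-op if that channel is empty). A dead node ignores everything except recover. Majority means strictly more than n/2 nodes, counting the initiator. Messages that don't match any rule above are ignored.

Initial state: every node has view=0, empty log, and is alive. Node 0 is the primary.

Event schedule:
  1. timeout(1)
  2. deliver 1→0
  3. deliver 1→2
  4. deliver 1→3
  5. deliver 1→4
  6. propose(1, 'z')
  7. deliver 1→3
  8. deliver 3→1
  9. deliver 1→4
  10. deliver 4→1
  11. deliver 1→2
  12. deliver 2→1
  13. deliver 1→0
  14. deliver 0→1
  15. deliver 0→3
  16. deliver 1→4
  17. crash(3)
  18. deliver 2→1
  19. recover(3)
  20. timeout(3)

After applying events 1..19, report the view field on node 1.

1

after 1 — timeout(1): n1:prim/v1/[-]
after 2 — deliver 1→0: n0:back/v1/[-]
after 3 — deliver 1→2: n2:back/v1/[-]
after 4 — deliver 1→3: n3:back/v1/[-]
after 5 — deliver 1→4: n4:back/v1/[-]
after 6 — propose(1,'z'): ·
after 7 — deliver 1→3: n3:back/v1/[z]
after 8 — deliver 3→1: ·
after 9 — deliver 1→4: n4:back/v1/[z]
after 10 — deliver 4→1: n1:prim/v1/[z]
after 11 — deliver 1→2: n2:back/v1/[z]
after 12 — deliver 2→1: ·
after 13 — deliver 1→0: n0:back/v1/[z]
after 14 — deliver 0→1: ·
after 15 — deliver 0→3: ·
after 16 — deliver 1→4: ·
after 17 — crash(3): n3:✗back/v1/[z]
after 18 — deliver 2→1: ·
after 19 — recover(3): n3:back/v1/[z]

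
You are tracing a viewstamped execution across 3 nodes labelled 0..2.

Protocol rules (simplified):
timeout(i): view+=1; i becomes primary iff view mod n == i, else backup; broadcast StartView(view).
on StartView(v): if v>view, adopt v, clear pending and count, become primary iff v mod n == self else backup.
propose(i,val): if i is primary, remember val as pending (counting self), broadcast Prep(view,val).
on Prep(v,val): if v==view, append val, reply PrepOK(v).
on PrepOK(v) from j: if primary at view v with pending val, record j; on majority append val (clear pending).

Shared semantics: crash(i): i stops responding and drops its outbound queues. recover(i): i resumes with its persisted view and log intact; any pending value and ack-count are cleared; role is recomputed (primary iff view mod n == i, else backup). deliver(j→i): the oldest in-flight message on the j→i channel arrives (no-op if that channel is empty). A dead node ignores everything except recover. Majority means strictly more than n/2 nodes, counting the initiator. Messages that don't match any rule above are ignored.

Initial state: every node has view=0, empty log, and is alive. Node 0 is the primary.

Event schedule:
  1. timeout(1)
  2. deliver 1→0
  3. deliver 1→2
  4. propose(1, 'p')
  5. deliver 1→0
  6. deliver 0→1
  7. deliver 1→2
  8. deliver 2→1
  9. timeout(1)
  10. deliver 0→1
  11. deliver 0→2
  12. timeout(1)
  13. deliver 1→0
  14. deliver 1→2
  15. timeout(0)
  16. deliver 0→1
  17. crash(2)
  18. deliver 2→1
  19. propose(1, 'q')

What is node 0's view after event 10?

step 1 timeout(1): 1={prim,v=1,log=-}
step 2 deliver 1→0: 0={back,v=1,log=-}
step 3 deliver 1→2: 2={back,v=1,log=-}
step 4 propose(1,'p'): —
step 5 deliver 1→0: 0={back,v=1,log=p}
step 6 deliver 0→1: 1={prim,v=1,log=p}
step 7 deliver 1→2: 2={back,v=1,log=p}
step 8 deliver 2→1: —
step 9 timeout(1): 1={back,v=2,log=p}
step 10 deliver 0→1: —

1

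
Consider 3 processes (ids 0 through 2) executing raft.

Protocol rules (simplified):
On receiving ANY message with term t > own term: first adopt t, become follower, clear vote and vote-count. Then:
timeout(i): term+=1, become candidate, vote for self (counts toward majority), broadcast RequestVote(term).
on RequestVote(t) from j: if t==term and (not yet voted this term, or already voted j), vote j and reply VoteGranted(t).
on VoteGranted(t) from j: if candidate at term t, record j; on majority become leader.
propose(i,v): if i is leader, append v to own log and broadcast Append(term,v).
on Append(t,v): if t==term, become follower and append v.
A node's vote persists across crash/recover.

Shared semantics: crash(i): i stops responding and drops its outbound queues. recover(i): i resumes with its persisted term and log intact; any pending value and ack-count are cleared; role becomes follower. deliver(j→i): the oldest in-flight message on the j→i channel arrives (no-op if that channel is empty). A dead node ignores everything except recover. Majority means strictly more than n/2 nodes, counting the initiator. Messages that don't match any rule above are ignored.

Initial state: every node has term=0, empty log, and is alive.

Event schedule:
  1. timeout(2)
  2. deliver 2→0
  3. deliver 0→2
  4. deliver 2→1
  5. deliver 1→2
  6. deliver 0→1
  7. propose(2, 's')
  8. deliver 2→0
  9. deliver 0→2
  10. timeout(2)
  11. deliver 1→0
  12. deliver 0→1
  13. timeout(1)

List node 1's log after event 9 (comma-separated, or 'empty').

[1] timeout(2) → N2(cand t1 [-])
[2] deliver 2→0 → N0(foll t1 [-])
[3] deliver 0→2 → N2(lead t1 [-])
[4] deliver 2→1 → N1(foll t1 [-])
[5] deliver 1→2 → ∅
[6] deliver 0→1 → ∅
[7] propose(2,'s') → N2(lead t1 [s])
[8] deliver 2→0 → N0(foll t1 [s])
[9] deliver 0→2 → ∅

empty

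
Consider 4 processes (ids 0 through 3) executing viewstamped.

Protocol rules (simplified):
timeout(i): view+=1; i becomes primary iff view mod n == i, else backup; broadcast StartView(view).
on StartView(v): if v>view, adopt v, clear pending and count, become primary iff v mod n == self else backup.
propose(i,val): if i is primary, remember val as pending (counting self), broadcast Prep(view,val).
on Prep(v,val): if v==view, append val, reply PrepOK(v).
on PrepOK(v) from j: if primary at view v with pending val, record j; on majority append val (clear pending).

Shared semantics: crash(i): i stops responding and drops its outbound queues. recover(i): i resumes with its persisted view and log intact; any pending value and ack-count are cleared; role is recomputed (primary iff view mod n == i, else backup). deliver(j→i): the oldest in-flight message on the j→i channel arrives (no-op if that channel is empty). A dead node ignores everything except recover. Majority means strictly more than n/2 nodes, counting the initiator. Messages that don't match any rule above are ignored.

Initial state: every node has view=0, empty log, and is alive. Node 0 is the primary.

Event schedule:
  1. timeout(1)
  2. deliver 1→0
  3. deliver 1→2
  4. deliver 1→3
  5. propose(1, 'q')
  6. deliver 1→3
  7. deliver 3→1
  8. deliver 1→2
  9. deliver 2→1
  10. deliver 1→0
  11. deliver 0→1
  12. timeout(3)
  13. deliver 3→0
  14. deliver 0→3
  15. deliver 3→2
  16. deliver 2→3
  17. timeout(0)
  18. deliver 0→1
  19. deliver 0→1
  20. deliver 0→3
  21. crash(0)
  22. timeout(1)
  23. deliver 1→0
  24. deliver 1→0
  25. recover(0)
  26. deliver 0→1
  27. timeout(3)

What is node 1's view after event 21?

[1] timeout(1) → N1(prim v1 [-])
[2] deliver 1→0 → N0(back v1 [-])
[3] deliver 1→2 → N2(back v1 [-])
[4] deliver 1→3 → N3(back v1 [-])
[5] propose(1,'q') → ∅
[6] deliver 1→3 → N3(back v1 [q])
[7] deliver 3→1 → ∅
[8] deliver 1→2 → N2(back v1 [q])
[9] deliver 2→1 → N1(prim v1 [q])
[10] deliver 1→0 → N0(back v1 [q])
[11] deliver 0→1 → ∅
[12] timeout(3) → N3(back v2 [q])
[13] deliver 3→0 → N0(back v2 [q])
[14] deliver 0→3 → ∅
[15] deliver 3→2 → N2(prim v2 [q])
[16] deliver 2→3 → ∅
[17] timeout(0) → N0(back v3 [q])
[18] deliver 0→1 → N1(back v3 [q])
[19] deliver 0→1 → ∅
[20] deliver 0→3 → N3(prim v3 [q])
[21] crash(0) → N0(✗back v3 [q])

3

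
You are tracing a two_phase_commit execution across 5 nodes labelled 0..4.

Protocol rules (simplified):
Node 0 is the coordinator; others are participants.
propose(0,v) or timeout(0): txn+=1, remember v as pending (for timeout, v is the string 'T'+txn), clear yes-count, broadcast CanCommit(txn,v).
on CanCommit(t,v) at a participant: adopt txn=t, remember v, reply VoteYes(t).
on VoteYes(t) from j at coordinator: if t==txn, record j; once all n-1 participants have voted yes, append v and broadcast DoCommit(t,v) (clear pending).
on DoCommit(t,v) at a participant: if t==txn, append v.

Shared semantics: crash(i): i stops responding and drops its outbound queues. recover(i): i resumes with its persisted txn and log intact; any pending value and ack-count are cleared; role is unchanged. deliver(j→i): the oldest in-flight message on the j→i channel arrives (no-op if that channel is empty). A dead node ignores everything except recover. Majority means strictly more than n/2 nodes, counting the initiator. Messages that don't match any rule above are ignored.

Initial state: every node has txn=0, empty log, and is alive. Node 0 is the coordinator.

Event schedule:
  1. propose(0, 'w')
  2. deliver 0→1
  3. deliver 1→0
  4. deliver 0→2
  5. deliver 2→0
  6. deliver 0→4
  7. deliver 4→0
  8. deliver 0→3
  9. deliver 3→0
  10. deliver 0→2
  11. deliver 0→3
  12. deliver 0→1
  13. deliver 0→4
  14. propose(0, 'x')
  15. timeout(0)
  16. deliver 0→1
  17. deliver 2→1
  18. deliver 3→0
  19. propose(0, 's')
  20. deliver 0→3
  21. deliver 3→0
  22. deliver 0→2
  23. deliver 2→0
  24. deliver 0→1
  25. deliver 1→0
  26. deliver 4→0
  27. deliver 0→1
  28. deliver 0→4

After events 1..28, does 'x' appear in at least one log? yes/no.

no

step 1 propose(0,'w'): 0={coor,t=1,log=-}
step 2 deliver 0→1: 1={part,t=1,log=-}
step 3 deliver 1→0: —
step 4 deliver 0→2: 2={part,t=1,log=-}
step 5 deliver 2→0: —
step 6 deliver 0→4: 4={part,t=1,log=-}
step 7 deliver 4→0: —
step 8 deliver 0→3: 3={part,t=1,log=-}
step 9 deliver 3→0: 0={coor,t=1,log=w}
step 10 deliver 0→2: 2={part,t=1,log=w}
step 11 deliver 0→3: 3={part,t=1,log=w}
step 12 deliver 0→1: 1={part,t=1,log=w}
step 13 deliver 0→4: 4={part,t=1,log=w}
step 14 propose(0,'x'): 0={coor,t=2,log=w}
step 15 timeout(0): 0={coor,t=3,log=w}
step 16 deliver 0→1: 1={part,t=2,log=w}
step 17 deliver 2→1: —
step 18 deliver 3→0: —
step 19 propose(0,'s'): 0={coor,t=4,log=w}
step 20 deliver 0→3: 3={part,t=2,log=w}
step 21 deliver 3→0: —
step 22 deliver 0→2: 2={part,t=2,log=w}
step 23 deliver 2→0: —
step 24 deliver 0→1: 1={part,t=3,log=w}
step 25 deliver 1→0: —
step 26 deliver 4→0: —
step 27 deliver 0→1: 1={part,t=4,log=w}
step 28 deliver 0→4: 4={part,t=2,log=w}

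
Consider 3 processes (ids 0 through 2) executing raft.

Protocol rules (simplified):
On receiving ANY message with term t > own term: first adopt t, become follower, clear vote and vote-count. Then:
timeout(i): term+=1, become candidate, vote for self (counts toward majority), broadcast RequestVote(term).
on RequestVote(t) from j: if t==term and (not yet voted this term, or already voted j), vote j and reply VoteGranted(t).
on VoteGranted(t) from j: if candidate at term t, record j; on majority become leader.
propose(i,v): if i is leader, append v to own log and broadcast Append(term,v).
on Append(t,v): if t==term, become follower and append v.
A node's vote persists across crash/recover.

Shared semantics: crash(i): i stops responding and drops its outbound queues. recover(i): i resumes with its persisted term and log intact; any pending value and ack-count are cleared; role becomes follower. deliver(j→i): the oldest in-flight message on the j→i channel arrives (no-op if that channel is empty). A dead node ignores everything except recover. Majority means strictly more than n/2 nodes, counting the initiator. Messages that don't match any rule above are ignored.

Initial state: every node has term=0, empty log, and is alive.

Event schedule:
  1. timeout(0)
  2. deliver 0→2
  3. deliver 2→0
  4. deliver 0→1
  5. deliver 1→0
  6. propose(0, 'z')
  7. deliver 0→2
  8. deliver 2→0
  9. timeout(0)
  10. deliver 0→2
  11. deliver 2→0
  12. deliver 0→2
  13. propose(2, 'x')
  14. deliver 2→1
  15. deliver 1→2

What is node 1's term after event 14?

e1 timeout(0): 0[cand,t=1,-]
e2 deliver 0→2: 2[foll,t=1,-]
e3 deliver 2→0: 0[lead,t=1,-]
e4 deliver 0→1: 1[foll,t=1,-]
e5 deliver 1→0: ·
e6 propose(0,'z'): 0[lead,t=1,z]
e7 deliver 0→2: 2[foll,t=1,z]
e8 deliver 2→0: ·
e9 timeout(0): 0[cand,t=2,z]
e10 deliver 0→2: 2[foll,t=2,z]
e11 deliver 2→0: 0[lead,t=2,z]
e12 deliver 0→2: ·
e13 propose(2,'x'): ·
e14 deliver 2→1: ·

1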